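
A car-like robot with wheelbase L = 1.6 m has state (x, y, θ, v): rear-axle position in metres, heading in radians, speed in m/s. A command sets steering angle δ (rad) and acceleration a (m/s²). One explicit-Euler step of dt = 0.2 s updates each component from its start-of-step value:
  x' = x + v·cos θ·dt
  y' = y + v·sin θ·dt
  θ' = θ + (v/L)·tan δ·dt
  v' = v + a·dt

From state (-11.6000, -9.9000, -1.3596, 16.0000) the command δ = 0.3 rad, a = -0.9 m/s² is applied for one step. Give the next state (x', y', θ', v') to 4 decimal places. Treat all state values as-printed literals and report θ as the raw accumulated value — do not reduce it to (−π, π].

x' = -11.6000 + 16.0000·cos(-1.3596)·0.2 = -10.9292
y' = -9.9000 + 16.0000·sin(-1.3596)·0.2 = -13.0289
θ' = -1.3596 + (16.0000/1.6)·tan(0.3)·0.2 = -0.7409
v' = 16.0000 − 0.9000·0.2 = 15.8200

(-10.9292, -13.0289, -0.7409, 15.8200)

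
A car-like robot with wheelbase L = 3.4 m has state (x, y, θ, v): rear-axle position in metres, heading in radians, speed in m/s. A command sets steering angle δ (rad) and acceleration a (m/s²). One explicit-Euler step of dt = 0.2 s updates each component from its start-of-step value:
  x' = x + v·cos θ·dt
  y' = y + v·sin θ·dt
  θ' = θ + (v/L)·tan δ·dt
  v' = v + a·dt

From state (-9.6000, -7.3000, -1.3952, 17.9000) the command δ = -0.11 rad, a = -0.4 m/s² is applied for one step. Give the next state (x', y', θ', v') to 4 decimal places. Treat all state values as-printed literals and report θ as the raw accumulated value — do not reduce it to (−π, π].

x' = -9.6000 + 17.9000·cos(-1.3952)·0.2 = -8.9746
y' = -7.3000 + 17.9000·sin(-1.3952)·0.2 = -10.8249
θ' = -1.3952 + (17.9000/3.4)·tan(-0.11)·0.2 = -1.5115
v' = 17.9000 − 0.4000·0.2 = 17.8200

(-8.9746, -10.8249, -1.5115, 17.8200)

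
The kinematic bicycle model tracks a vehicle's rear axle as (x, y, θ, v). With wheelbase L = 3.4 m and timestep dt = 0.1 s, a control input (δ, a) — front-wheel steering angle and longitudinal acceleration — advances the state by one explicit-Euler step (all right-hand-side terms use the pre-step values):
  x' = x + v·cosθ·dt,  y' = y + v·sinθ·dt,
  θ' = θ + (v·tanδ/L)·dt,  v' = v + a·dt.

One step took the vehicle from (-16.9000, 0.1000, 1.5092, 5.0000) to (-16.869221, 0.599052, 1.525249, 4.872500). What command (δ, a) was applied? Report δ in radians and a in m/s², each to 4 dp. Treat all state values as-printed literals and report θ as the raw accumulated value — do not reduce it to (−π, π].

a = (v'−v)/dt = (-0.127500)/0.1 = -1.2750
Δθ = θ'−θ = 0.016049;  (v·dt/L) = 5.0000·0.1/3.4 = 0.147059
tan δ = Δθ·L/(v·dt) = 0.109133  →  δ = 0.1087

δ = 0.1087, a = -1.2750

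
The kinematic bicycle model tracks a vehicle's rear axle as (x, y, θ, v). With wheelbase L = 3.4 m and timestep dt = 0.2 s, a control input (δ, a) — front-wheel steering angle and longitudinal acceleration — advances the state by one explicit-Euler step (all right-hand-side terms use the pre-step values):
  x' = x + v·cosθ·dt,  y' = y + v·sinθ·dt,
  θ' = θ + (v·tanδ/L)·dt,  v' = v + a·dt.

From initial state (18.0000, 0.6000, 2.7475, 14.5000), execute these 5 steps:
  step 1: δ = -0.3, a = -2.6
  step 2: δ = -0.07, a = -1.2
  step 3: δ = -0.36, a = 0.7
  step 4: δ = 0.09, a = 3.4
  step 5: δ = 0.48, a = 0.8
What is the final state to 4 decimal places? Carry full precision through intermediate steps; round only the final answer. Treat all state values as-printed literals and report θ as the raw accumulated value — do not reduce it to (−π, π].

(7.8797, 9.9534, 2.6413, 14.7200)

after step 1 (δ=-0.3, a=-2.6): (15.322299, 1.713515, 2.483654, 13.980000)
after step 2 (δ=-0.07, a=-1.2): (13.109951, 3.423232, 2.425995, 13.740000)
after step 3 (δ=-0.36, a=0.7): (11.036031, 5.226107, 2.121773, 13.880000)
after step 4 (δ=0.09, a=3.4): (9.582739, 7.591296, 2.195455, 14.560000)
after step 5 (δ=0.48, a=0.8): (7.879743, 9.953403, 2.641343, 14.720000)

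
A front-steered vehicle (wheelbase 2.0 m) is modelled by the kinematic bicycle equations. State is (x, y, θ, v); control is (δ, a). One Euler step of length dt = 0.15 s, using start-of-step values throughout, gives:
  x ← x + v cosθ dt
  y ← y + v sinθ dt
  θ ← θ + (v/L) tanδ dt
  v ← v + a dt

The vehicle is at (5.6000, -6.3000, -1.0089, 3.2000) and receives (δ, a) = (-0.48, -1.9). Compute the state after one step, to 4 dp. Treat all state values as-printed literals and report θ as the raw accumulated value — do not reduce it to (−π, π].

(5.8557, -6.7062, -1.1338, 2.9150)

x' = 5.6000 + 3.2000·cos(-1.0089)·0.15 = 5.8557
y' = -6.3000 + 3.2000·sin(-1.0089)·0.15 = -6.7062
θ' = -1.0089 + (3.2000/2.0)·tan(-0.48)·0.15 = -1.1338
v' = 3.2000 − 1.9000·0.15 = 2.9150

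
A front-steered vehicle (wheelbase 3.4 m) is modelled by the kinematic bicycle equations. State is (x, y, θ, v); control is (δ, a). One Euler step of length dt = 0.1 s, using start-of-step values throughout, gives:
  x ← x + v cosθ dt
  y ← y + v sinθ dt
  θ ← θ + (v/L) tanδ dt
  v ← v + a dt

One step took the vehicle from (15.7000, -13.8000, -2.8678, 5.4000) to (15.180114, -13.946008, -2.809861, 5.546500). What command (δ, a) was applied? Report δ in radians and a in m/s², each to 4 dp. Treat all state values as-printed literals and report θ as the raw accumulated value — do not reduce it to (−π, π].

δ = 0.3498, a = 1.4650

a = (v'−v)/dt = (0.146500)/0.1 = 1.4650
Δθ = θ'−θ = 0.057939;  (v·dt/L) = 5.4000·0.1/3.4 = 0.158824
tan δ = Δθ·L/(v·dt) = 0.364801  →  δ = 0.3498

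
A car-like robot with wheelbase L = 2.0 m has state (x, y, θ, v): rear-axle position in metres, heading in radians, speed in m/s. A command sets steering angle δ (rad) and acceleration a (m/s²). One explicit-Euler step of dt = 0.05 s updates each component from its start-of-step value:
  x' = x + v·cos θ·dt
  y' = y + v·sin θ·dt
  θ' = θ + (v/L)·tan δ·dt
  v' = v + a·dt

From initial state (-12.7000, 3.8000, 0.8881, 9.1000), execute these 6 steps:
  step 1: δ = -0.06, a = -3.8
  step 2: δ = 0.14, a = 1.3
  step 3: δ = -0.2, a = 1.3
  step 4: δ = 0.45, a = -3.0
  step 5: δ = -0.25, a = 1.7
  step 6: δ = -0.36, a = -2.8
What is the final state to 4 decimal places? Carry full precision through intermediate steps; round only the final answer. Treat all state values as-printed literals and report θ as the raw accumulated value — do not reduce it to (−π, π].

(-11.0296, 5.9122, 0.8283, 8.8350)

after step 1 (δ=-0.06, a=-3.8): (-12.412946, 4.153023, 0.874434, 8.910000)
after step 2 (δ=0.14, a=1.3): (-12.127189, 4.494802, 0.905824, 8.975000)
after step 3 (δ=-0.2, a=1.3): (-11.850293, 4.847938, 0.860341, 9.040000)
after step 4 (δ=0.45, a=-3.0): (-11.555508, 5.190584, 0.969511, 8.890000)
after step 5 (δ=-0.25, a=1.7): (-11.304053, 5.557122, 0.912762, 8.975000)
after step 6 (δ=-0.36, a=-2.8): (-11.029614, 5.912172, 0.828306, 8.835000)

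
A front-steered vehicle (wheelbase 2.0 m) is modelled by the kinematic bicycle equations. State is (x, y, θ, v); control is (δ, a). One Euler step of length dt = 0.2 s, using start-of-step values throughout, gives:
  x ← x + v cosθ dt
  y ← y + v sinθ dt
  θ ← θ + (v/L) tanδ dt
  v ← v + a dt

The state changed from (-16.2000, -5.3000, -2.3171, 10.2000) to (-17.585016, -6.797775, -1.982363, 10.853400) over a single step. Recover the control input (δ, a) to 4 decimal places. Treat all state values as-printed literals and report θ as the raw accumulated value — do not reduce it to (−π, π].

δ = 0.3171, a = 3.2670

a = (v'−v)/dt = (0.653400)/0.2 = 3.2670
Δθ = θ'−θ = 0.334737;  (v·dt/L) = 10.2000·0.2/2.0 = 1.020000
tan δ = Δθ·L/(v·dt) = 0.328174  →  δ = 0.3171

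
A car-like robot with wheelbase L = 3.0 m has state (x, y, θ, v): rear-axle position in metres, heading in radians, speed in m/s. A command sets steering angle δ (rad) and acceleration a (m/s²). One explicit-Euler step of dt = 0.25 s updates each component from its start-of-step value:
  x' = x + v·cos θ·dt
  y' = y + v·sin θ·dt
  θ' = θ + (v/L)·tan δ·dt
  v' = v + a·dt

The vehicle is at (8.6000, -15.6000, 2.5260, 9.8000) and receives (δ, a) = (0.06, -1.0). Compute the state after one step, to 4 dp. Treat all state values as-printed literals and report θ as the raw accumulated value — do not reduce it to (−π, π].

(6.5997, -14.1853, 2.5751, 9.5500)

x' = 8.6000 + 9.8000·cos(2.5260)·0.25 = 6.5997
y' = -15.6000 + 9.8000·sin(2.5260)·0.25 = -14.1853
θ' = 2.5260 + (9.8000/3.0)·tan(0.06)·0.25 = 2.5751
v' = 9.8000 − 1.0000·0.25 = 9.5500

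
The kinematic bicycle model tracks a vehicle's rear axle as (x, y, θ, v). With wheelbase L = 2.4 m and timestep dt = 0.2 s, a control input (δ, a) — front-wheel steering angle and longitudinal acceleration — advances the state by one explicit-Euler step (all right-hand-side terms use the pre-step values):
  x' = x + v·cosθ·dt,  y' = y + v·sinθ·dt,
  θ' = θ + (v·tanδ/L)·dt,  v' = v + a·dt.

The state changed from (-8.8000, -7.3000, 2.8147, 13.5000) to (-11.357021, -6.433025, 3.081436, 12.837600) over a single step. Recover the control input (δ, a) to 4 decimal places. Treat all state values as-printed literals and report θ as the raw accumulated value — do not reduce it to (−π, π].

δ = 0.2328, a = -3.3120

a = (v'−v)/dt = (-0.662400)/0.2 = -3.3120
Δθ = θ'−θ = 0.266736;  (v·dt/L) = 13.5000·0.2/2.4 = 1.125000
tan δ = Δθ·L/(v·dt) = 0.237099  →  δ = 0.2328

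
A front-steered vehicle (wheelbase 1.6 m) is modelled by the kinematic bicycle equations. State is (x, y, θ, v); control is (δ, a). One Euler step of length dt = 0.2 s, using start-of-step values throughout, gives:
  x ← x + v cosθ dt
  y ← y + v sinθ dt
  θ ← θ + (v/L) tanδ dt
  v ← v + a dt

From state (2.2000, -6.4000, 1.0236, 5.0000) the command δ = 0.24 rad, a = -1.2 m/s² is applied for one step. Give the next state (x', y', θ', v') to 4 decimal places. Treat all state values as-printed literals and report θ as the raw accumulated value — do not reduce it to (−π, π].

x' = 2.2000 + 5.0000·cos(1.0236)·0.2 = 2.7203
y' = -6.4000 + 5.0000·sin(1.0236)·0.2 = -5.5460
θ' = 1.0236 + (5.0000/1.6)·tan(0.24)·0.2 = 1.1765
v' = 5.0000 − 1.2000·0.2 = 4.7600

(2.7203, -5.5460, 1.1765, 4.7600)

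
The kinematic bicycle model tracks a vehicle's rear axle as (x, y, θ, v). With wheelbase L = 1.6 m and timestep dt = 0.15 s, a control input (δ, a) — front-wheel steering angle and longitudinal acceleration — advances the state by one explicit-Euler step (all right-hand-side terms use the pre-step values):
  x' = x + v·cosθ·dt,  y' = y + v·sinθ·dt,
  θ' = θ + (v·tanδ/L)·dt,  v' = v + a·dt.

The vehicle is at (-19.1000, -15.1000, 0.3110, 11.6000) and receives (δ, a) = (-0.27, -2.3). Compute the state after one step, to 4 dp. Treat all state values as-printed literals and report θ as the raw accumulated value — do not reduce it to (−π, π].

x' = -19.1000 + 11.6000·cos(0.3110)·0.15 = -17.4435
y' = -15.1000 + 11.6000·sin(0.3110)·0.15 = -14.5675
θ' = 0.3110 + (11.6000/1.6)·tan(-0.27)·0.15 = 0.0100
v' = 11.6000 − 2.3000·0.15 = 11.2550

(-17.4435, -14.5675, 0.0100, 11.2550)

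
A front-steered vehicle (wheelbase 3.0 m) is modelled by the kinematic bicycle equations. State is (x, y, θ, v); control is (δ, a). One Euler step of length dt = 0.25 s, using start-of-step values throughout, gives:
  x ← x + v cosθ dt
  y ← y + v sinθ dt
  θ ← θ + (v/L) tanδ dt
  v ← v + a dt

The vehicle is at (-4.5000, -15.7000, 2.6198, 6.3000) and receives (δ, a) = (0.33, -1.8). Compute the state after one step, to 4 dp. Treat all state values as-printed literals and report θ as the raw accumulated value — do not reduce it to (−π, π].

x' = -4.5000 + 6.3000·cos(2.6198)·0.25 = -5.8654
y' = -15.7000 + 6.3000·sin(2.6198)·0.25 = -14.9150
θ' = 2.6198 + (6.3000/3.0)·tan(0.33)·0.25 = 2.7996
v' = 6.3000 − 1.8000·0.25 = 5.8500

(-5.8654, -14.9150, 2.7996, 5.8500)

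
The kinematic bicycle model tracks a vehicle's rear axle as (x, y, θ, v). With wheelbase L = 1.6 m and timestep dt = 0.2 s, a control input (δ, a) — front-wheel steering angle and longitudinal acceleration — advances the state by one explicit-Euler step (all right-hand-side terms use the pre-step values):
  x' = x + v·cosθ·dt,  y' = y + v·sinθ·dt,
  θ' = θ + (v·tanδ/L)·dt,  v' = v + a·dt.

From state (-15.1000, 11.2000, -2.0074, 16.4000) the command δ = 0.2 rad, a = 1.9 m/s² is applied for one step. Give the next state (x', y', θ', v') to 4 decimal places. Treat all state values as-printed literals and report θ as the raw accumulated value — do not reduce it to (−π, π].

x' = -15.1000 + 16.4000·cos(-2.0074)·0.2 = -16.4870
y' = 11.2000 + 16.4000·sin(-2.0074)·0.2 = 8.2277
θ' = -2.0074 + (16.4000/1.6)·tan(0.2)·0.2 = -1.5918
v' = 16.4000 + 1.9000·0.2 = 16.7800

(-16.4870, 8.2277, -1.5918, 16.7800)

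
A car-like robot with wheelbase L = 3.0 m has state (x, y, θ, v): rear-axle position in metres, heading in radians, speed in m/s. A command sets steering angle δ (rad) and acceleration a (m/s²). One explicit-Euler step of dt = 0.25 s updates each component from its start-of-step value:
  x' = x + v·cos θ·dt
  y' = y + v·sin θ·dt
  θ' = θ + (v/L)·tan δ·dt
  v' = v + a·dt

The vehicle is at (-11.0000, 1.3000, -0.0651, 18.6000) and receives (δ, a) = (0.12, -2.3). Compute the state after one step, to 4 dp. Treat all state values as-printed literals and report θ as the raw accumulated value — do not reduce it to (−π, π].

x' = -11.0000 + 18.6000·cos(-0.0651)·0.25 = -6.3598
y' = 1.3000 + 18.6000·sin(-0.0651)·0.25 = 0.9975
θ' = -0.0651 + (18.6000/3.0)·tan(0.12)·0.25 = 0.1218
v' = 18.6000 − 2.3000·0.25 = 18.0250

(-6.3598, 0.9975, 0.1218, 18.0250)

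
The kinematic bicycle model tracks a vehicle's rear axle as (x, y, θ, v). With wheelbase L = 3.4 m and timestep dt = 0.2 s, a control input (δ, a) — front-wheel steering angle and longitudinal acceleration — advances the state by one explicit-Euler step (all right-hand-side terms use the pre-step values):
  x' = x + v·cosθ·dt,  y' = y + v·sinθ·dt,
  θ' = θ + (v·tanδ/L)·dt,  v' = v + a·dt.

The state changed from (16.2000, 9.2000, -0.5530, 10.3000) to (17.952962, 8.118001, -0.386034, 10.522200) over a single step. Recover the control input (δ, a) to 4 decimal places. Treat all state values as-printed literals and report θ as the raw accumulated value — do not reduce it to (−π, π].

a = (v'−v)/dt = (0.222200)/0.2 = 1.1110
Δθ = θ'−θ = 0.166966;  (v·dt/L) = 10.3000·0.2/3.4 = 0.605882
tan δ = Δθ·L/(v·dt) = 0.275575  →  δ = 0.2689

δ = 0.2689, a = 1.1110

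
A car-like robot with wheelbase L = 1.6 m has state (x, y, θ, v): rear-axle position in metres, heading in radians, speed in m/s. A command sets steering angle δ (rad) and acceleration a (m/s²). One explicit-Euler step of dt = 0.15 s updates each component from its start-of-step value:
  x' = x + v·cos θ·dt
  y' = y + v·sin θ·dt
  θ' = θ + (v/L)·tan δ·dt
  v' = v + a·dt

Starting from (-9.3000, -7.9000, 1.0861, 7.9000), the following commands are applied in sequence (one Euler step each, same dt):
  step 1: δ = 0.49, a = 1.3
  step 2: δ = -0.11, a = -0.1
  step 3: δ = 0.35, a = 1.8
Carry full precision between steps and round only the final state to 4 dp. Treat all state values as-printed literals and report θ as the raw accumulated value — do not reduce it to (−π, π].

(-8.4299, -4.4483, 1.6738, 8.3500)

after step 1 (δ=0.49, a=1.3): (-8.747861, -6.851492, 1.481141, 8.095000)
after step 2 (δ=-0.11, a=-0.1): (-8.639143, -5.642119, 1.397323, 8.080000)
after step 3 (δ=0.35, a=1.8): (-8.429946, -4.448310, 1.673832, 8.350000)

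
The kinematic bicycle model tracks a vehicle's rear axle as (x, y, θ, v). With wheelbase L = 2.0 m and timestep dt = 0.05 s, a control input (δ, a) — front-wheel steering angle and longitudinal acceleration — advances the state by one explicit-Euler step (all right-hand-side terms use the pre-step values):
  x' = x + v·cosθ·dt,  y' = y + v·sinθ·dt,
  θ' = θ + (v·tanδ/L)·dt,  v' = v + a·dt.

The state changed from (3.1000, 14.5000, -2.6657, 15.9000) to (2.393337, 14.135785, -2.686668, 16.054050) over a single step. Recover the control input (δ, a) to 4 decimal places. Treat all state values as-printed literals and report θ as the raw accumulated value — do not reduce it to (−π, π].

δ = -0.0527, a = 3.0810

a = (v'−v)/dt = (0.154050)/0.05 = 3.0810
Δθ = θ'−θ = -0.020968;  (v·dt/L) = 15.9000·0.05/2.0 = 0.397500
tan δ = Δθ·L/(v·dt) = -0.052750  →  δ = -0.0527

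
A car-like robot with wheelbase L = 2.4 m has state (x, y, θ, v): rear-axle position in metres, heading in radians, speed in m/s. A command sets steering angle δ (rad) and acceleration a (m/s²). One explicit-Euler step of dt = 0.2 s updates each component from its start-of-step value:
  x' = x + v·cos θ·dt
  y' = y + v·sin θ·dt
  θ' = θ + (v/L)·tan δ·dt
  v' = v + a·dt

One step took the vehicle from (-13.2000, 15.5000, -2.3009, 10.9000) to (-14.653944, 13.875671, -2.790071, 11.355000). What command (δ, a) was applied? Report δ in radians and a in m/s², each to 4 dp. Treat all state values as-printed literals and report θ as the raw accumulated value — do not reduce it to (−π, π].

δ = -0.4940, a = 2.2750

a = (v'−v)/dt = (0.455000)/0.2 = 2.2750
Δθ = θ'−θ = -0.489171;  (v·dt/L) = 10.9000·0.2/2.4 = 0.908333
tan δ = Δθ·L/(v·dt) = -0.538537  →  δ = -0.4940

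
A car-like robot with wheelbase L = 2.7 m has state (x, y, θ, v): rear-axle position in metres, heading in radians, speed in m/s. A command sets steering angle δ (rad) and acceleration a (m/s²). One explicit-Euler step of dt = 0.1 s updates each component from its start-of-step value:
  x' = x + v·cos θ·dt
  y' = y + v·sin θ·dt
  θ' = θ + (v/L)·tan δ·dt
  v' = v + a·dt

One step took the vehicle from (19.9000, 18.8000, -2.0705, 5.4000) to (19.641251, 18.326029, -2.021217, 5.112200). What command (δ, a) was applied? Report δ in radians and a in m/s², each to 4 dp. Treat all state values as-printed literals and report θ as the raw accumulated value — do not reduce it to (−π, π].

δ = 0.2416, a = -2.8780

a = (v'−v)/dt = (-0.287800)/0.1 = -2.8780
Δθ = θ'−θ = 0.049283;  (v·dt/L) = 5.4000·0.1/2.7 = 0.200000
tan δ = Δθ·L/(v·dt) = 0.246415  →  δ = 0.2416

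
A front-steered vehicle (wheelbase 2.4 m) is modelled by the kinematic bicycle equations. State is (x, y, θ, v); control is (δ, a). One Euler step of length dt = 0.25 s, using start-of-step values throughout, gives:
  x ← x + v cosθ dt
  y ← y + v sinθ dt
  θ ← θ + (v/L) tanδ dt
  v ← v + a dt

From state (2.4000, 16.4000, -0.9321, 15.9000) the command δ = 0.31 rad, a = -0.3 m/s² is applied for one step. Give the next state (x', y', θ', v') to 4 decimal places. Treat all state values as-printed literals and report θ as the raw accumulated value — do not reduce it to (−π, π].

x' = 2.4000 + 15.9000·cos(-0.9321)·0.25 = 4.7697
y' = 16.4000 + 15.9000·sin(-0.9321)·0.25 = 13.2086
θ' = -0.9321 + (15.9000/2.4)·tan(0.31)·0.25 = -0.4016
v' = 15.9000 − 0.3000·0.25 = 15.8250

(4.7697, 13.2086, -0.4016, 15.8250)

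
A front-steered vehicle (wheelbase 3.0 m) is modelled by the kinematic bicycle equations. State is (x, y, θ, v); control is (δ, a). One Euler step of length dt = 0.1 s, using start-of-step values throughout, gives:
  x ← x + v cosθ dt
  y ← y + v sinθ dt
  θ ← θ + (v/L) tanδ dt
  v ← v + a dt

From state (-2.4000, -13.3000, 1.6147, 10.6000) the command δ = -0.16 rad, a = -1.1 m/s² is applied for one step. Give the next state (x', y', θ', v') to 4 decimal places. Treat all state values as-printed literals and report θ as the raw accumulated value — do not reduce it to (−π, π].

x' = -2.4000 + 10.6000·cos(1.6147)·0.1 = -2.4465
y' = -13.3000 + 10.6000·sin(1.6147)·0.1 = -12.2410
θ' = 1.6147 + (10.6000/3.0)·tan(-0.16)·0.1 = 1.5577
v' = 10.6000 − 1.1000·0.1 = 10.4900

(-2.4465, -12.2410, 1.5577, 10.4900)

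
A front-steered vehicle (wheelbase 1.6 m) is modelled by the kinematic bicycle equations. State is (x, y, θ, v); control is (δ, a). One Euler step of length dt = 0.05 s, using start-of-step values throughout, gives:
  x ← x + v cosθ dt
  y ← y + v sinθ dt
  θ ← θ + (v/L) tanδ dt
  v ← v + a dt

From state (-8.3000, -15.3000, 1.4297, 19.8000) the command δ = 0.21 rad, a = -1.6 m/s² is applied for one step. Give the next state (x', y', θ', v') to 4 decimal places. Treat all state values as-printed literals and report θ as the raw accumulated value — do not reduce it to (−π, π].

x' = -8.3000 + 19.8000·cos(1.4297)·0.05 = -8.1608
y' = -15.3000 + 19.8000·sin(1.4297)·0.05 = -14.3198
θ' = 1.4297 + (19.8000/1.6)·tan(0.21)·0.05 = 1.5616
v' = 19.8000 − 1.6000·0.05 = 19.7200

(-8.1608, -14.3198, 1.5616, 19.7200)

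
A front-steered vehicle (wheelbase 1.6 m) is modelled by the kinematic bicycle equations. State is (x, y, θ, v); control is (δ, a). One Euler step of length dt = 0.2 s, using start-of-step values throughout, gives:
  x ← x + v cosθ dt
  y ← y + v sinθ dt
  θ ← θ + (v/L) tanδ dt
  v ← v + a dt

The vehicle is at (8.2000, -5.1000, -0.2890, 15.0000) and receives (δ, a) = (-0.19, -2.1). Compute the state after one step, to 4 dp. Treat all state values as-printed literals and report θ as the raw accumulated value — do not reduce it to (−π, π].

(11.0756, -5.9550, -0.6496, 14.5800)

x' = 8.2000 + 15.0000·cos(-0.2890)·0.2 = 11.0756
y' = -5.1000 + 15.0000·sin(-0.2890)·0.2 = -5.9550
θ' = -0.2890 + (15.0000/1.6)·tan(-0.19)·0.2 = -0.6496
v' = 15.0000 − 2.1000·0.2 = 14.5800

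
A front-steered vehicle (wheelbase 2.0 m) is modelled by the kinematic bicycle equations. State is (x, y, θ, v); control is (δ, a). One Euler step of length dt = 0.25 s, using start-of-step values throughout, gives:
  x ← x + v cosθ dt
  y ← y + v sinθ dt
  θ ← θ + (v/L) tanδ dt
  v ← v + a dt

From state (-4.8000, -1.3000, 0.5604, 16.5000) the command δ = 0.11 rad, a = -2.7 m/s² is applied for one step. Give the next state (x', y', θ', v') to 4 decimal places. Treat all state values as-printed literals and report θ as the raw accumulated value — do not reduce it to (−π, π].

(-1.3059, 0.8925, 0.7882, 15.8250)

x' = -4.8000 + 16.5000·cos(0.5604)·0.25 = -1.3059
y' = -1.3000 + 16.5000·sin(0.5604)·0.25 = 0.8925
θ' = 0.5604 + (16.5000/2.0)·tan(0.11)·0.25 = 0.7882
v' = 16.5000 − 2.7000·0.25 = 15.8250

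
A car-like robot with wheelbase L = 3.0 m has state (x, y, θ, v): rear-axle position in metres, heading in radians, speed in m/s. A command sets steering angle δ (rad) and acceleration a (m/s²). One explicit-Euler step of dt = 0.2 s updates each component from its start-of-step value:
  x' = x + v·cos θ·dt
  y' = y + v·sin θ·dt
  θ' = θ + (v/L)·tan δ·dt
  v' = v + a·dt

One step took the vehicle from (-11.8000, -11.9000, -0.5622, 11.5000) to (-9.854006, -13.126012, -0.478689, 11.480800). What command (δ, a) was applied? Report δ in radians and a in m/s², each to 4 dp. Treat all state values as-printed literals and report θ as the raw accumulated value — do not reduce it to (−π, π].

a = (v'−v)/dt = (-0.019200)/0.2 = -0.0960
Δθ = θ'−θ = 0.083511;  (v·dt/L) = 11.5000·0.2/3.0 = 0.766667
tan δ = Δθ·L/(v·dt) = 0.108927  →  δ = 0.1085

δ = 0.1085, a = -0.0960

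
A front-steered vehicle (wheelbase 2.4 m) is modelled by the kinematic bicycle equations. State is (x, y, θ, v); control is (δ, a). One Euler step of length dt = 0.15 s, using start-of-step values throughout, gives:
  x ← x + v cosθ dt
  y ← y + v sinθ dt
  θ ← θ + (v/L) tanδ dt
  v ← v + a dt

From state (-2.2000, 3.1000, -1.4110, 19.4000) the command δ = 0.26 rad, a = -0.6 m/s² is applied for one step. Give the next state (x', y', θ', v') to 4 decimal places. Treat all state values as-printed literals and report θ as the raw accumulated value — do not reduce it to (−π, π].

x' = -2.2000 + 19.4000·cos(-1.4110)·0.15 = -1.7370
y' = 3.1000 + 19.4000·sin(-1.4110)·0.15 = 0.2271
θ' = -1.4110 + (19.4000/2.4)·tan(0.26)·0.15 = -1.0884
v' = 19.4000 − 0.6000·0.15 = 19.3100

(-1.7370, 0.2271, -1.0884, 19.3100)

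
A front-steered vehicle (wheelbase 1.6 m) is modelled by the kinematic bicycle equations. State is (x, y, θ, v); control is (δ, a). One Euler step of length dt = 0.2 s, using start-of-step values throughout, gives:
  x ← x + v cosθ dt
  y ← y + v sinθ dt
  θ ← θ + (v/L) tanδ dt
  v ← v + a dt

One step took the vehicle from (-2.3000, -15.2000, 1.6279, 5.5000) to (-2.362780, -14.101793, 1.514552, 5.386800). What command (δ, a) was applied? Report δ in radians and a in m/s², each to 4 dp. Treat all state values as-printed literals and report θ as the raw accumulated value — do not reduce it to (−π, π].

δ = -0.1634, a = -0.5660

a = (v'−v)/dt = (-0.113200)/0.2 = -0.5660
Δθ = θ'−θ = -0.113348;  (v·dt/L) = 5.5000·0.2/1.6 = 0.687500
tan δ = Δθ·L/(v·dt) = -0.164870  →  δ = -0.1634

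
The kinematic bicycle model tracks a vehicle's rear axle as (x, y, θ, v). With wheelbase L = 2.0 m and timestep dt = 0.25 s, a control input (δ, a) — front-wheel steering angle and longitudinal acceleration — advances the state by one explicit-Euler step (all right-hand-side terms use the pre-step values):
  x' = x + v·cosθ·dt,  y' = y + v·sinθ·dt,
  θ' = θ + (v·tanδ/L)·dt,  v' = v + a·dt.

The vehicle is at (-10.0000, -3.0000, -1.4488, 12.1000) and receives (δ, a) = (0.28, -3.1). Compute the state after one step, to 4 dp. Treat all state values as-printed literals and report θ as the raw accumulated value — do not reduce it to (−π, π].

x' = -10.0000 + 12.1000·cos(-1.4488)·0.25 = -9.6319
y' = -3.0000 + 12.1000·sin(-1.4488)·0.25 = -6.0025
θ' = -1.4488 + (12.1000/2.0)·tan(0.28)·0.25 = -1.0139
v' = 12.1000 − 3.1000·0.25 = 11.3250

(-9.6319, -6.0025, -1.0139, 11.3250)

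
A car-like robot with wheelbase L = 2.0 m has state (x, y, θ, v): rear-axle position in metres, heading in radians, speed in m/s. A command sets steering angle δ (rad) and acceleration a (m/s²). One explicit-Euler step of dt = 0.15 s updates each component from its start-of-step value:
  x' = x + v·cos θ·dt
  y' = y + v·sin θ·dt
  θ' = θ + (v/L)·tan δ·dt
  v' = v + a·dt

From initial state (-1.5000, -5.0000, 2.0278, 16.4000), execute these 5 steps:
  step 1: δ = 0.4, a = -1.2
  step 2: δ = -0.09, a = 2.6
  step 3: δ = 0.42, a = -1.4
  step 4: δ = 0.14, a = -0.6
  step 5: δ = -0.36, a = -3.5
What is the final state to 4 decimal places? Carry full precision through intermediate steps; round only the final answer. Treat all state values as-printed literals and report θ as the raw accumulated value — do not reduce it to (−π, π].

after step 1 (δ=0.4, a=-1.2): (-2.585503, -2.792448, 2.547836, 16.220000)
after step 2 (δ=-0.09, a=2.6): (-4.602082, -1.431236, 2.438054, 16.610000)
after step 3 (δ=0.42, a=-1.4): (-6.501994, 0.180565, 2.994372, 16.400000)
after step 4 (δ=0.14, a=-0.6): (-8.935383, 0.541422, 3.167706, 16.310000)
after step 5 (δ=-0.36, a=-3.5): (-11.381049, 0.477543, 2.707271, 15.785000)

(-11.3810, 0.4775, 2.7073, 15.7850)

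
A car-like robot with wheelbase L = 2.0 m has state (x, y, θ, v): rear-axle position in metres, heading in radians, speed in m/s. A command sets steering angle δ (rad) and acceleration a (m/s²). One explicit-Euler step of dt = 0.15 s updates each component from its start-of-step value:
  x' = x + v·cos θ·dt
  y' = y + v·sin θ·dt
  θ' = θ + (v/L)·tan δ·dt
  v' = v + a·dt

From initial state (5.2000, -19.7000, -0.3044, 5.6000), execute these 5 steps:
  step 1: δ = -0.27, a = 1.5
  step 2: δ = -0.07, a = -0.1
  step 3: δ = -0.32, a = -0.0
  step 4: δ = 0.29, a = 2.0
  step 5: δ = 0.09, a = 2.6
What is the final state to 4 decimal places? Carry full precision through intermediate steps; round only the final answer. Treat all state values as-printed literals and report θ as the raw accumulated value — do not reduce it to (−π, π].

after step 1 (δ=-0.27, a=1.5): (6.001383, -19.951765, -0.420638, 5.825000)
after step 2 (δ=-0.07, a=-0.1): (6.798966, -20.308555, -0.451270, 5.810000)
after step 3 (δ=-0.32, a=-0.0): (7.583224, -20.688624, -0.595673, 5.810000)
after step 4 (δ=0.29, a=2.0): (8.304627, -21.177593, -0.465639, 6.110000)
after step 5 (δ=0.09, a=2.6): (9.123551, -21.589096, -0.424285, 6.500000)

(9.1236, -21.5891, -0.4243, 6.5000)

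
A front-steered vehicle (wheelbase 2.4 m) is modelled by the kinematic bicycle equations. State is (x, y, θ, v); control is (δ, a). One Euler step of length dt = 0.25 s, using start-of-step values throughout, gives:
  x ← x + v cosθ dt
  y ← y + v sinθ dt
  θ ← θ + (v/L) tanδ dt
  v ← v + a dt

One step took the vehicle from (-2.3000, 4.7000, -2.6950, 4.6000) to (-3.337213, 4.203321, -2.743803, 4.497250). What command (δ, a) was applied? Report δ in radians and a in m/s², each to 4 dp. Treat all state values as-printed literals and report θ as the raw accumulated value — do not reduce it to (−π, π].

a = (v'−v)/dt = (-0.102750)/0.25 = -0.4110
Δθ = θ'−θ = -0.048803;  (v·dt/L) = 4.6000·0.25/2.4 = 0.479167
tan δ = Δθ·L/(v·dt) = -0.101850  →  δ = -0.1015

δ = -0.1015, a = -0.4110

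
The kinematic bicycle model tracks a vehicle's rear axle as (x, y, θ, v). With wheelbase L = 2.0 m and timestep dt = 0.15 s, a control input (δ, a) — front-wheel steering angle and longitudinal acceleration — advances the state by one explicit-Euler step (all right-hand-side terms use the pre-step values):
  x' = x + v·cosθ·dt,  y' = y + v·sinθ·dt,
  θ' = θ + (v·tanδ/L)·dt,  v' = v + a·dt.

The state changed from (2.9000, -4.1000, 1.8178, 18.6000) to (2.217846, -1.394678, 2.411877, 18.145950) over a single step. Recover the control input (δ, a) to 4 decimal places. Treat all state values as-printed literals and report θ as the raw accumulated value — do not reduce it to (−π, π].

δ = 0.4026, a = -3.0270

a = (v'−v)/dt = (-0.454050)/0.15 = -3.0270
Δθ = θ'−θ = 0.594077;  (v·dt/L) = 18.6000·0.15/2.0 = 1.395000
tan δ = Δθ·L/(v·dt) = 0.425862  →  δ = 0.4026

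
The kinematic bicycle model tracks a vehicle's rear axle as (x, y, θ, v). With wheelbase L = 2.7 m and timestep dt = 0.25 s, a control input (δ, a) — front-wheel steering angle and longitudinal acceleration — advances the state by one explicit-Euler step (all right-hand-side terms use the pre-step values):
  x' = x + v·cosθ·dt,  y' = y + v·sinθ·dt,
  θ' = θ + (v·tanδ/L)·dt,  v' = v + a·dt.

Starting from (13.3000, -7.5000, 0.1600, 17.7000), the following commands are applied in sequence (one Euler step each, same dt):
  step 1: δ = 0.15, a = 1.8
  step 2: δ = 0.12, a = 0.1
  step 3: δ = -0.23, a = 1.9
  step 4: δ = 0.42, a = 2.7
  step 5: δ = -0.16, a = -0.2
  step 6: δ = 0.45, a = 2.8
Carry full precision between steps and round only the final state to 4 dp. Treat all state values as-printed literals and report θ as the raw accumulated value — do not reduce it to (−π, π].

(36.4620, 5.7408, 1.5608, 19.9750)

after step 1 (δ=0.15, a=1.8): (17.668481, -6.795017, 0.407694, 18.150000)
after step 2 (δ=0.12, a=0.1): (21.834077, -4.995929, 0.610334, 18.175000)
after step 3 (δ=-0.23, a=1.9): (25.557482, -2.391718, 0.216301, 18.650000)
after step 4 (δ=0.42, a=2.7): (30.111337, -1.391060, 0.987466, 19.325000)
after step 5 (δ=-0.16, a=-0.2): (32.772422, 2.641260, 0.698701, 19.275000)
after step 6 (δ=0.45, a=2.8): (36.462034, 5.740795, 1.560820, 19.975000)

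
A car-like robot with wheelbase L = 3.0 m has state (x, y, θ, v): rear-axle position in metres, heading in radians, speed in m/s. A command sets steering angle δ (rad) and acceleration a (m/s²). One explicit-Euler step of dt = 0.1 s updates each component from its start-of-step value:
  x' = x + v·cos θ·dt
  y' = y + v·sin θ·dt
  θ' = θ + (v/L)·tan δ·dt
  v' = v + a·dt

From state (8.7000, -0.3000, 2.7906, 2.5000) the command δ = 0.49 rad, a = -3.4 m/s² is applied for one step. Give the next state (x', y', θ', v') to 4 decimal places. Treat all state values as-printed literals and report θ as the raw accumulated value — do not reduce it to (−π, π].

(8.4652, -0.2140, 2.8350, 2.1600)

x' = 8.7000 + 2.5000·cos(2.7906)·0.1 = 8.4652
y' = -0.3000 + 2.5000·sin(2.7906)·0.1 = -0.2140
θ' = 2.7906 + (2.5000/3.0)·tan(0.49)·0.1 = 2.8350
v' = 2.5000 − 3.4000·0.1 = 2.1600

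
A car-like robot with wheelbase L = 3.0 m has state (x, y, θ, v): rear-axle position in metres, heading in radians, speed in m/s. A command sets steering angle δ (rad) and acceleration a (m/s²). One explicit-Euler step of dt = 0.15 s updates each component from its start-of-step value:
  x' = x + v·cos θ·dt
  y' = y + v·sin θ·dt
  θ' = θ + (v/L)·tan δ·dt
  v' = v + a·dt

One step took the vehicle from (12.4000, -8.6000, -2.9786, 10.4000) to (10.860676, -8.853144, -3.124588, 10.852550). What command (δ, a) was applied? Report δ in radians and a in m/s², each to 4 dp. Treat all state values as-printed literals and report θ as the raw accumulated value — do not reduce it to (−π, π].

δ = -0.2737, a = 3.0170

a = (v'−v)/dt = (0.452550)/0.15 = 3.0170
Δθ = θ'−θ = -0.145988;  (v·dt/L) = 10.4000·0.15/3.0 = 0.520000
tan δ = Δθ·L/(v·dt) = -0.280746  →  δ = -0.2737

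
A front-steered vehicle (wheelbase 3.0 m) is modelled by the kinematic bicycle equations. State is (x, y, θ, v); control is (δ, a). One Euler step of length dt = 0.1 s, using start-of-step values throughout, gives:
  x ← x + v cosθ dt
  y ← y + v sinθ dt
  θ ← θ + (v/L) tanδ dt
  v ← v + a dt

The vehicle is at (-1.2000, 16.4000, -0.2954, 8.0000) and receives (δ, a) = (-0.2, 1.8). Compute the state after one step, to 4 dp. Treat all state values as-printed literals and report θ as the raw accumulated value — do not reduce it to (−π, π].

x' = -1.2000 + 8.0000·cos(-0.2954)·0.1 = -0.4347
y' = 16.4000 + 8.0000·sin(-0.2954)·0.1 = 16.1671
θ' = -0.2954 + (8.0000/3.0)·tan(-0.2)·0.1 = -0.3495
v' = 8.0000 + 1.8000·0.1 = 8.1800

(-0.4347, 16.1671, -0.3495, 8.1800)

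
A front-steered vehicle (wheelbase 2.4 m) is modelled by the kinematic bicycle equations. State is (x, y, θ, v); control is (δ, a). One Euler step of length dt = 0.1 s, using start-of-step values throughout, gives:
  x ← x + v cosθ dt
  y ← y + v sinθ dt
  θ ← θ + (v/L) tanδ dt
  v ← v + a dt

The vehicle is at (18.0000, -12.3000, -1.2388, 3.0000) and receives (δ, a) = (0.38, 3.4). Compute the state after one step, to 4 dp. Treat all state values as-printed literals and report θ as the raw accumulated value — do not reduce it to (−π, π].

x' = 18.0000 + 3.0000·cos(-1.2388)·0.1 = 18.0978
y' = -12.3000 + 3.0000·sin(-1.2388)·0.1 = -12.5836
θ' = -1.2388 + (3.0000/2.4)·tan(0.38)·0.1 = -1.1889
v' = 3.0000 + 3.4000·0.1 = 3.3400

(18.0978, -12.5836, -1.1889, 3.3400)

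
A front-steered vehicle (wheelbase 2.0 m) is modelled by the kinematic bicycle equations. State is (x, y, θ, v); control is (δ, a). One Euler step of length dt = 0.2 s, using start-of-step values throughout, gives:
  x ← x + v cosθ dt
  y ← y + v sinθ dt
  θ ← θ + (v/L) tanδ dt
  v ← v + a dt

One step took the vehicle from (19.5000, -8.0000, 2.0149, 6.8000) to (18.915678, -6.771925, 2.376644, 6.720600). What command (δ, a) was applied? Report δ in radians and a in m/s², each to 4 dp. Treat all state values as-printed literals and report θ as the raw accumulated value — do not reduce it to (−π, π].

a = (v'−v)/dt = (-0.079400)/0.2 = -0.3970
Δθ = θ'−θ = 0.361744;  (v·dt/L) = 6.8000·0.2/2.0 = 0.680000
tan δ = Δθ·L/(v·dt) = 0.531976  →  δ = 0.4889

δ = 0.4889, a = -0.3970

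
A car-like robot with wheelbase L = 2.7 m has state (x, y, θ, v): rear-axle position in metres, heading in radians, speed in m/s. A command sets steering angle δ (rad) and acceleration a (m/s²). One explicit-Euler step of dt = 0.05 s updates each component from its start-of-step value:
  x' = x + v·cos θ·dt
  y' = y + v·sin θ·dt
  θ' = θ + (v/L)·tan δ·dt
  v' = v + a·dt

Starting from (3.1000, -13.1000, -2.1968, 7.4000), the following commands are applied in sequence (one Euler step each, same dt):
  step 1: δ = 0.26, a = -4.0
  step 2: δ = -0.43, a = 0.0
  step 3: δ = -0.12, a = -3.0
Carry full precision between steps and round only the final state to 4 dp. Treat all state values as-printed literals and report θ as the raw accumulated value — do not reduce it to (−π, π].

(2.4650, -13.9855, -2.2376, 7.0500)

after step 1 (δ=0.26, a=-4.0): (2.883213, -13.399839, -2.160345, 7.200000)
after step 2 (δ=-0.43, a=0.0): (2.683058, -13.699068, -2.221495, 7.200000)
after step 3 (δ=-0.12, a=-3.0): (2.464991, -13.985506, -2.237572, 7.050000)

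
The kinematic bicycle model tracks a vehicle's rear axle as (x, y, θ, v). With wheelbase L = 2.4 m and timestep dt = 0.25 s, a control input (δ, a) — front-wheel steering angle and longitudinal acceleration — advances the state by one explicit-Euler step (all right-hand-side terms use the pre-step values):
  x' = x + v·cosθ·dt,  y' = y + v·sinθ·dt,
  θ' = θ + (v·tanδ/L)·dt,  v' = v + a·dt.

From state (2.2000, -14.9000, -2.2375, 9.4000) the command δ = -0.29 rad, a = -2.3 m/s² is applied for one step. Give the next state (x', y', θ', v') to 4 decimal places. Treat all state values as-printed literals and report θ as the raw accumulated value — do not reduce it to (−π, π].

x' = 2.2000 + 9.4000·cos(-2.2375)·0.25 = 0.7468
y' = -14.9000 + 9.4000·sin(-2.2375)·0.25 = -16.7468
θ' = -2.2375 + (9.4000/2.4)·tan(-0.29)·0.25 = -2.5297
v' = 9.4000 − 2.3000·0.25 = 8.8250

(0.7468, -16.7468, -2.5297, 8.8250)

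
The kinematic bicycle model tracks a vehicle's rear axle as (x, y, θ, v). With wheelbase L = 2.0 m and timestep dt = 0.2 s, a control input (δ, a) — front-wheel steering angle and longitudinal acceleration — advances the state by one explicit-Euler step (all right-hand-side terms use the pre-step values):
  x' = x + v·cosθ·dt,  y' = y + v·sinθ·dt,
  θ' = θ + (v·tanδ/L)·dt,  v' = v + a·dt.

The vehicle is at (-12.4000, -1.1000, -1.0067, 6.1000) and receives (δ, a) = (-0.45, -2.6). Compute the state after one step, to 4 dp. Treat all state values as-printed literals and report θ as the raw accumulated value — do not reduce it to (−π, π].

(-11.7477, -2.1310, -1.3014, 5.5800)

x' = -12.4000 + 6.1000·cos(-1.0067)·0.2 = -11.7477
y' = -1.1000 + 6.1000·sin(-1.0067)·0.2 = -2.1310
θ' = -1.0067 + (6.1000/2.0)·tan(-0.45)·0.2 = -1.3014
v' = 6.1000 − 2.6000·0.2 = 5.5800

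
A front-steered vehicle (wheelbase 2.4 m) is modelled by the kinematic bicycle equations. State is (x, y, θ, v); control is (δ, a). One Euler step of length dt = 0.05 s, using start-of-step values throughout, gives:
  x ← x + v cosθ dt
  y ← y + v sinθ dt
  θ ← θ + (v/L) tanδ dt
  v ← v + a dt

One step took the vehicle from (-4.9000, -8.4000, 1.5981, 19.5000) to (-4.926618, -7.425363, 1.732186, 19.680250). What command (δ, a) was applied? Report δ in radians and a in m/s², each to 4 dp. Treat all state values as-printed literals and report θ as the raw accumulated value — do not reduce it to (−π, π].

a = (v'−v)/dt = (0.180250)/0.05 = 3.6050
Δθ = θ'−θ = 0.134086;  (v·dt/L) = 19.5000·0.05/2.4 = 0.406250
tan δ = Δθ·L/(v·dt) = 0.330058  →  δ = 0.3188

δ = 0.3188, a = 3.6050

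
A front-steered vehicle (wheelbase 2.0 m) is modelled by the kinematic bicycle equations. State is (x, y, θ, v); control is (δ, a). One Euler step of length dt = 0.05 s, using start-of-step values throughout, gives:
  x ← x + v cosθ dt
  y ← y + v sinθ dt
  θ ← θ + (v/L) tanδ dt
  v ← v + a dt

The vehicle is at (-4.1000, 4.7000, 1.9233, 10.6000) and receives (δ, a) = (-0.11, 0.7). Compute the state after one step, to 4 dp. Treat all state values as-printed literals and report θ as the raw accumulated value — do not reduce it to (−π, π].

(-4.2830, 5.1974, 1.8940, 10.6350)

x' = -4.1000 + 10.6000·cos(1.9233)·0.05 = -4.2830
y' = 4.7000 + 10.6000·sin(1.9233)·0.05 = 5.1974
θ' = 1.9233 + (10.6000/2.0)·tan(-0.11)·0.05 = 1.8940
v' = 10.6000 + 0.7000·0.05 = 10.6350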